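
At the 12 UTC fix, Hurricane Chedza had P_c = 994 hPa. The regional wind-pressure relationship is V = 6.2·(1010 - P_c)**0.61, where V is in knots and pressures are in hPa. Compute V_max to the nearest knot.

34 kt

ΔP = 1010 − 994 = 16 hPa.
16^0.61 ≈ 5.426.
V ≈ 6.2 × 5.426 ≈ 33.6 kt.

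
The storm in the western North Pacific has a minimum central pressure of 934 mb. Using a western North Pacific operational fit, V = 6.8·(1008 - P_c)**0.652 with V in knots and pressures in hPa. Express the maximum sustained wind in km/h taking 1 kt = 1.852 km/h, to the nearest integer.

ΔP = 1008 − 934 = 74 mb.
V ≈ 6.8 × 74^0.652 = 6.8 × 16.548 ≈ 112.525 kt.
112.525 × 1.852 ≈ 208.40 km/h → 208 km/h.

208 km/h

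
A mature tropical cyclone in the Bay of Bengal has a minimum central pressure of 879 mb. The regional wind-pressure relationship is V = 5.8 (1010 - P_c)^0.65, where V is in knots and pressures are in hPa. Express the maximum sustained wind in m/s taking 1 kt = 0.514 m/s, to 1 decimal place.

70.9 m/s

ΔP = 1010 − 879 = 131 mb.
V ≈ 5.8 × 131^0.65 = 5.8 × 23.781 ≈ 137.929 kt.
137.929 × 0.514 ≈ 70.90 m/s → 70.9 m/s.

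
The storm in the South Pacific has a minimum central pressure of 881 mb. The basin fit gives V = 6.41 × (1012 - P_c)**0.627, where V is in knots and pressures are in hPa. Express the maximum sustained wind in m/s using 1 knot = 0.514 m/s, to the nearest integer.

70 m/s

ΔP = 1012 − 881 = 131 mb.
V ≈ 6.41 × 131^0.627 = 6.41 × 21.258 ≈ 136.266 kt.
136.266 × 0.514 ≈ 70.04 m/s → 70 m/s.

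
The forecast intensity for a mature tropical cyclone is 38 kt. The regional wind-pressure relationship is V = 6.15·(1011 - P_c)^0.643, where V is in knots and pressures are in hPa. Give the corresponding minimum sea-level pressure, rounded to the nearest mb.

994 mb

ΔP = (V / 6.15)^(1/0.643) = (38/6.15)^1.555.
38/6.15 = 6.179; 6.179^1.555 ≈ 16.98 mb.
P_c = 1011 − 16.98 = 994.02 ≈ 994 mb.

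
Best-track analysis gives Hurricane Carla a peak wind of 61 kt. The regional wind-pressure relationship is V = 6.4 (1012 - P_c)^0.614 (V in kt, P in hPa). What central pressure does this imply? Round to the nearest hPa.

ΔP = (V / 6.4)^(1/0.614) = (61/6.4)^1.629.
61/6.4 = 9.531; 9.531^1.629 ≈ 39.33 hPa.
P_c = 1012 − 39.33 = 972.67 ≈ 973 hPa.

973 hPa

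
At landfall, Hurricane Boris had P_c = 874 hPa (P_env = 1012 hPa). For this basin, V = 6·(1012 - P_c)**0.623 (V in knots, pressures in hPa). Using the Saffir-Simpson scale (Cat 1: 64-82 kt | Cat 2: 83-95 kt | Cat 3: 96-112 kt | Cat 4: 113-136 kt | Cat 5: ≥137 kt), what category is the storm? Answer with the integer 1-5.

4

ΔP = 1012 − 874 = 138 hPa.
V ≈ 6 × 138^0.623 = 6 × 21.53 ≈ 129 kt.
129 kt falls in the Category 4 band.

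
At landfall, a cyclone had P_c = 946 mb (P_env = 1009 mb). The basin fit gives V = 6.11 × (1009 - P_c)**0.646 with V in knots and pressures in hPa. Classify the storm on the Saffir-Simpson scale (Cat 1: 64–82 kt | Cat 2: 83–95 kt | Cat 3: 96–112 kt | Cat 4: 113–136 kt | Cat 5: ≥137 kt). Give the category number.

ΔP = 1009 − 946 = 63 mb.
V ≈ 6.11 × 63^0.646 = 6.11 × 14.53 ≈ 89 kt.
89 kt falls in the Category 2 band.

2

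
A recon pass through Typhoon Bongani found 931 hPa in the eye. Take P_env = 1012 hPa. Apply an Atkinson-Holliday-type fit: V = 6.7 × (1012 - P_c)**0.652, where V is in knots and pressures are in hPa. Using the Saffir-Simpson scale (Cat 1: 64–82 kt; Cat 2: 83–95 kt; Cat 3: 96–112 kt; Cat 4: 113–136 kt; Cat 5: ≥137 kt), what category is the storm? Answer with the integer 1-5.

ΔP = 1012 − 931 = 81 hPa.
V ≈ 6.7 × 81^0.652 = 6.7 × 17.55 ≈ 118 kt.
118 kt falls in the Category 4 band.

4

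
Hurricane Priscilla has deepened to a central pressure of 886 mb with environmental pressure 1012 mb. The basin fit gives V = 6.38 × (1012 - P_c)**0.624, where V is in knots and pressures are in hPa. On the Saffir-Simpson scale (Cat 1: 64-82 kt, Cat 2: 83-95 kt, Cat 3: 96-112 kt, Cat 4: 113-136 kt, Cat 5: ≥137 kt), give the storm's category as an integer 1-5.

ΔP = 1012 − 886 = 126 mb.
V ≈ 6.38 × 126^0.624 = 6.38 × 20.45 ≈ 130 kt.
130 kt falls in the Category 4 band.

4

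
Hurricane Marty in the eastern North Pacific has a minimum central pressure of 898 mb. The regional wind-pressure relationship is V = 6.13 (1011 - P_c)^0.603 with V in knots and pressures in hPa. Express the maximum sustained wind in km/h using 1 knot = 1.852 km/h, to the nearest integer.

ΔP = 1011 − 898 = 113 mb.
V ≈ 6.13 × 113^0.603 = 6.13 × 17.298 ≈ 106.039 kt.
106.039 × 1.852 ≈ 196.38 km/h → 196 km/h.

196 km/h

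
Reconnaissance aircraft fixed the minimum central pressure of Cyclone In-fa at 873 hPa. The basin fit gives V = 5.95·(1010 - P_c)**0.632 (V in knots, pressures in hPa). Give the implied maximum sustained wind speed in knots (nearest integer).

133 kt

ΔP = 1010 − 873 = 137 hPa.
137^0.632 ≈ 22.408.
V ≈ 5.95 × 22.408 ≈ 133.3 kt.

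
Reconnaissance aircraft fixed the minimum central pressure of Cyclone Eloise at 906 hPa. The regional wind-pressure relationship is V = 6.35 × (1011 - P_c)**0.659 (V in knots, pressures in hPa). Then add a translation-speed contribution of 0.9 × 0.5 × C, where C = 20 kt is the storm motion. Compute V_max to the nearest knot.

145 kt

ΔP = 1011 − 906 = 105 hPa.
105^0.659 ≈ 21.477.
V ≈ 6.35 × 21.477 ≈ 136.4 kt.
Translation term: 0.9 × 0.5 × 20 = 9 kt.
Corrected V ≈ 145.4 kt → 145 kt.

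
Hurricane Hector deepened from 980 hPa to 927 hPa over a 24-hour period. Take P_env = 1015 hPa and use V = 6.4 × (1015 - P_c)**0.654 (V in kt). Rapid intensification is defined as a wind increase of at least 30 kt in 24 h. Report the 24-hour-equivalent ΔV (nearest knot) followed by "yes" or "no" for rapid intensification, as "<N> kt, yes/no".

54 kt, yes

V₁: ΔP = 35, V ≈ 6.4 × 35^0.654 ≈ 65.46 kt.
V₂: ΔP = 88, V ≈ 6.4 × 88^0.654 ≈ 119.64 kt.
ΔV over 24 h = 54.18 kt → 24 h equivalent = 54.18 × 24/24 ≈ 54.18 kt.
54 kt ≥ 30 kt ⇒ rapid intensification.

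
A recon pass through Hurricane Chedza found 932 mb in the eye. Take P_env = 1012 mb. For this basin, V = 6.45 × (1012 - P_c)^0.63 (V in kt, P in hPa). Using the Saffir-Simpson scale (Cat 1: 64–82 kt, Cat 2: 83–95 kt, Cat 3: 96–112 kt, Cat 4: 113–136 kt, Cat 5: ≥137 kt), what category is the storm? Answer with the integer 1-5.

ΔP = 1012 − 932 = 80 mb.
V ≈ 6.45 × 80^0.63 = 6.45 × 15.81 ≈ 102 kt.
102 kt falls in the Category 3 band.

3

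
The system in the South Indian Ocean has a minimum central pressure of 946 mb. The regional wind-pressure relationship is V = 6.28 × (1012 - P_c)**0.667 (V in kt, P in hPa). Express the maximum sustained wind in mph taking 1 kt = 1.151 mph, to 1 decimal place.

ΔP = 1012 − 946 = 66 mb.
V ≈ 6.28 × 66^0.667 = 6.28 × 16.354 ≈ 102.706 kt.
102.706 × 1.151 ≈ 118.21 mph → 118.2 mph.

118.2 mph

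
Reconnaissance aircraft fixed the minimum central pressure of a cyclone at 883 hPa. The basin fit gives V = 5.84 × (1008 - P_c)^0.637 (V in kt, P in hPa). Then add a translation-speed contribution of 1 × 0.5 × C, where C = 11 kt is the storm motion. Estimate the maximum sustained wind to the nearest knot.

132 kt

ΔP = 1008 − 883 = 125 hPa.
125^0.637 ≈ 21.664.
V ≈ 5.84 × 21.664 ≈ 126.5 kt.
Translation term: 1 × 0.5 × 11 = 5.5 kt.
Corrected V ≈ 132 kt → 132 kt.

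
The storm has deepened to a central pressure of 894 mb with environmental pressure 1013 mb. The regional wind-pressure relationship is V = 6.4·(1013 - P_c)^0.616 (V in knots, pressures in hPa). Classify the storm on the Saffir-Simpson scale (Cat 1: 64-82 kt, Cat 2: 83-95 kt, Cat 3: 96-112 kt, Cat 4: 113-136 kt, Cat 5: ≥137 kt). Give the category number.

ΔP = 1013 − 894 = 119 mb.
V ≈ 6.4 × 119^0.616 = 6.4 × 18.99 ≈ 122 kt.
122 kt falls in the Category 4 band.

4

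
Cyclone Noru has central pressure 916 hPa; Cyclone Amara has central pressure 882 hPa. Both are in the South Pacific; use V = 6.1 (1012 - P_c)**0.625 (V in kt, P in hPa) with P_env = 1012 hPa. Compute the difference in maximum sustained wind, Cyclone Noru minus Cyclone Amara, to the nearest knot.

-22 kt

Cyclone Noru: ΔP = 96; V ≈ 6.1 × 96^0.625 ≈ 105.74 kt.
Cyclone Amara: ΔP = 130; V ≈ 6.1 × 130^0.625 ≈ 127.80 kt.
Difference ≈ 105.74 − 127.80 = -22.06 → -22 kt.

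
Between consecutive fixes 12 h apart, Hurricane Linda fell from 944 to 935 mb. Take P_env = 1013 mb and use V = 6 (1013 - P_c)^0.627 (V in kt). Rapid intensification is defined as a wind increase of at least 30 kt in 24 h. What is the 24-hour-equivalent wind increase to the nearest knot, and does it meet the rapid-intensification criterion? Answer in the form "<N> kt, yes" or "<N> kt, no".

V₁: ΔP = 69, V ≈ 6 × 69^0.627 ≈ 85.33 kt.
V₂: ΔP = 78, V ≈ 6 × 78^0.627 ≈ 92.15 kt.
ΔV over 12 h = 6.82 kt → 24 h equivalent = 6.82 × 24/12 ≈ 13.64 kt.
14 kt < 30 kt ⇒ not rapid intensification.

14 kt, no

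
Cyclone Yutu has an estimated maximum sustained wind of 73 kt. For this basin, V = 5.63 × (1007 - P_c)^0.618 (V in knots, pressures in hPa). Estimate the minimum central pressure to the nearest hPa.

ΔP = (V / 5.63)^(1/0.618) = (73/5.63)^1.618.
73/5.63 = 12.966; 12.966^1.618 ≈ 63.19 hPa.
P_c = 1007 − 63.19 = 943.81 ≈ 944 hPa.

944 hPa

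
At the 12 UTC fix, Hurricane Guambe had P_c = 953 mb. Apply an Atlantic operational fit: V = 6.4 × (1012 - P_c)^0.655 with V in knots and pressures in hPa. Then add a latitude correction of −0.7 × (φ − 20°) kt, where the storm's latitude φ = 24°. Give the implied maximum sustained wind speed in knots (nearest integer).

90 kt

ΔP = 1012 − 953 = 59 mb.
59^0.655 ≈ 14.451.
V ≈ 6.4 × 14.451 ≈ 92.5 kt.
Latitude correction: −0.7 × (24 − 20) = -2.8 kt.
Corrected V ≈ 89.7 kt → 90 kt.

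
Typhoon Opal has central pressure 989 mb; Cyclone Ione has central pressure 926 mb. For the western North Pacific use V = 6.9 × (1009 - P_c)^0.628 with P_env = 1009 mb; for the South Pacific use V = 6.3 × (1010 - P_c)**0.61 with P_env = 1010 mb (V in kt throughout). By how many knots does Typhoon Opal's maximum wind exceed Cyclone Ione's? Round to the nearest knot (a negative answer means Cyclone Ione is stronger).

-49 kt

Typhoon Opal: ΔP = 20; V ≈ 6.9 × 20^0.628 ≈ 45.28 kt.
Cyclone Ione: ΔP = 84; V ≈ 6.3 × 84^0.61 ≈ 94.00 kt.
Difference ≈ 45.28 − 94.00 = -48.72 → -49 kt.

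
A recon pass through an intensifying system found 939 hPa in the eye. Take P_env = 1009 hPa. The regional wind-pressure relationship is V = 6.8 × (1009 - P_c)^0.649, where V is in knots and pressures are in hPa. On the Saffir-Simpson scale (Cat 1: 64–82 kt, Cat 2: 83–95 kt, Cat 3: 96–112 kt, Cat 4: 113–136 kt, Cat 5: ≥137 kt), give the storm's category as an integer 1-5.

3

ΔP = 1009 − 939 = 70 hPa.
V ≈ 6.8 × 70^0.649 = 6.8 × 15.76 ≈ 107 kt.
107 kt falls in the Category 3 band.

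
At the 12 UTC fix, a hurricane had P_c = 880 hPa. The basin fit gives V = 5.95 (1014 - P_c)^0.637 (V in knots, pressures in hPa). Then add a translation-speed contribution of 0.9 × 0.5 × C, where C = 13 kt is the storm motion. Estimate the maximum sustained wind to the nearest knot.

ΔP = 1014 − 880 = 134 hPa.
134^0.637 ≈ 22.645.
V ≈ 5.95 × 22.645 ≈ 134.7 kt.
Translation term: 0.9 × 0.5 × 13 = 5.85 kt.
Corrected V ≈ 140.55 kt → 141 kt.

141 kt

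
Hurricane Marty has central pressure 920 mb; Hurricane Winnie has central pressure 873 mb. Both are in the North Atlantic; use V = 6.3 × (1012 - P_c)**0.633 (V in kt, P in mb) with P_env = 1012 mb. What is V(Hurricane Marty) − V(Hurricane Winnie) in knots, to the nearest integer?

Hurricane Marty: ΔP = 92; V ≈ 6.3 × 92^0.633 ≈ 110.26 kt.
Hurricane Winnie: ΔP = 139; V ≈ 6.3 × 139^0.633 ≈ 143.18 kt.
Difference ≈ 110.26 − 143.18 = -32.92 → -33 kt.

-33 kt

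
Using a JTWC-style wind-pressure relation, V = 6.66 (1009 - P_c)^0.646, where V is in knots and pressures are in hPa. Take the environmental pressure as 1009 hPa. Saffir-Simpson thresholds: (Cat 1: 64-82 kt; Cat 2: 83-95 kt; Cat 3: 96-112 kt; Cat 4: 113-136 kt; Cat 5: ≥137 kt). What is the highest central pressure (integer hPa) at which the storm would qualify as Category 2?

959 hPa

Category 2 begins at V = 83 kt.
Required ΔP = (83/6.66)^(1/0.646) = 12.462^1.548 ≈ 49.66 hPa.
P_c ≤ 1009 − 49.66 = 959.34, so the highest integer P_c is 959 hPa.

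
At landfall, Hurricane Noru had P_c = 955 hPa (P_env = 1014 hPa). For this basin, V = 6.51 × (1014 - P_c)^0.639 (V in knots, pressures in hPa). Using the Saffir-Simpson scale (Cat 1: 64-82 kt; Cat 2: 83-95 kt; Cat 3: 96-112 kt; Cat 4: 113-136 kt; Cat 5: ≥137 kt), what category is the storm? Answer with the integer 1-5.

ΔP = 1014 − 955 = 59 hPa.
V ≈ 6.51 × 59^0.639 = 6.51 × 13.54 ≈ 88 kt.
88 kt falls in the Category 2 band.

2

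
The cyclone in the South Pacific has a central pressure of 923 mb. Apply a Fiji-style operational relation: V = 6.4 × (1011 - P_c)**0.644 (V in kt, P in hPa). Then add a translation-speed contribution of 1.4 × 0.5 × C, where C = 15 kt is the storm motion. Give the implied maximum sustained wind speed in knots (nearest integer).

125 kt

ΔP = 1011 − 923 = 88 mb.
88^0.644 ≈ 17.875.
V ≈ 6.4 × 17.875 ≈ 114.4 kt.
Translation term: 1.4 × 0.5 × 15 = 10.5 kt.
Corrected V ≈ 124.9 kt → 125 kt.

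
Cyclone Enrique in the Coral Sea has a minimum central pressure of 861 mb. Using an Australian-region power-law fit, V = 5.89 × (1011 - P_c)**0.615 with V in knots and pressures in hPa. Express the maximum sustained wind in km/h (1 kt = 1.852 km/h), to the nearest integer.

ΔP = 1011 − 861 = 150 mb.
V ≈ 5.89 × 150^0.615 = 5.89 × 21.792 ≈ 128.355 kt.
128.355 × 1.852 ≈ 237.71 km/h → 238 km/h.

238 km/h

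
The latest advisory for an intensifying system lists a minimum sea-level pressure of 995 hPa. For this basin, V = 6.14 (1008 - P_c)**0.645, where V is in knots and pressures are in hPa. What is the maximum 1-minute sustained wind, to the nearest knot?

ΔP = 1008 − 995 = 13 hPa.
13^0.645 ≈ 5.230.
V ≈ 6.14 × 5.230 ≈ 32.1 kt.

32 kt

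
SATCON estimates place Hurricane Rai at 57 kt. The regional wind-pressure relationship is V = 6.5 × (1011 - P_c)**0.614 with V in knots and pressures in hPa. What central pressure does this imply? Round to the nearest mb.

ΔP = (V / 6.5)^(1/0.614) = (57/6.5)^1.629.
57/6.5 = 8.769; 8.769^1.629 ≈ 34.34 mb.
P_c = 1011 − 34.34 = 976.66 ≈ 977 mb.

977 mb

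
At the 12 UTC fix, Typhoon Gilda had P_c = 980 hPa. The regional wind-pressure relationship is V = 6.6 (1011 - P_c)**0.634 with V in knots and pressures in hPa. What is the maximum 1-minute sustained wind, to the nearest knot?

58 kt

ΔP = 1011 − 980 = 31 hPa.
31^0.634 ≈ 8.821.
V ≈ 6.6 × 8.821 ≈ 58.2 kt.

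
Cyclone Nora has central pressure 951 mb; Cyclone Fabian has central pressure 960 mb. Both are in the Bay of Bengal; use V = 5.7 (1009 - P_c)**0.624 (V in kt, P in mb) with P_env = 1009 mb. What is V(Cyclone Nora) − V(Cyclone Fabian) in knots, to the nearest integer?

7 kt

Cyclone Nora: ΔP = 58; V ≈ 5.7 × 58^0.624 ≈ 71.82 kt.
Cyclone Fabian: ΔP = 49; V ≈ 5.7 × 49^0.624 ≈ 64.65 kt.
Difference ≈ 71.82 − 64.65 = 7.17 → 7 kt.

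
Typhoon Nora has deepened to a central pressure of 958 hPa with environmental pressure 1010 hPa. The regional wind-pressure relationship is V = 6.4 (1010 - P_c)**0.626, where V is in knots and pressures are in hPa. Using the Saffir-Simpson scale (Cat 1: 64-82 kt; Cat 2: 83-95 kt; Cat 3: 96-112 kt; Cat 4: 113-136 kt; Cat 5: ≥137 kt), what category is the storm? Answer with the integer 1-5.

1

ΔP = 1010 − 958 = 52 hPa.
V ≈ 6.4 × 52^0.626 = 6.4 × 11.86 ≈ 76 kt.
76 kt falls in the Category 1 band.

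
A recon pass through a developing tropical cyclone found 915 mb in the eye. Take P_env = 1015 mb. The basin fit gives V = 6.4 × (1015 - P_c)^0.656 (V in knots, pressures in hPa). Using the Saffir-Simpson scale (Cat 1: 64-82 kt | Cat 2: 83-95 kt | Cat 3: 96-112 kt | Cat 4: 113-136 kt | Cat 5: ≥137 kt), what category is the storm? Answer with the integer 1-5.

4

ΔP = 1015 − 915 = 100 mb.
V ≈ 6.4 × 100^0.656 = 6.4 × 20.51 ≈ 131 kt.
131 kt falls in the Category 4 band.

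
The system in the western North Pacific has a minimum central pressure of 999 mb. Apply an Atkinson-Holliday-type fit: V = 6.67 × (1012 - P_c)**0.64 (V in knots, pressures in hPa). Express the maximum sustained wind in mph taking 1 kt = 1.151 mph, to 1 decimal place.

39.6 mph

ΔP = 1012 − 999 = 13 mb.
V ≈ 6.67 × 13^0.64 = 6.67 × 5.163 ≈ 34.439 kt.
34.439 × 1.151 ≈ 39.64 mph → 39.6 mph.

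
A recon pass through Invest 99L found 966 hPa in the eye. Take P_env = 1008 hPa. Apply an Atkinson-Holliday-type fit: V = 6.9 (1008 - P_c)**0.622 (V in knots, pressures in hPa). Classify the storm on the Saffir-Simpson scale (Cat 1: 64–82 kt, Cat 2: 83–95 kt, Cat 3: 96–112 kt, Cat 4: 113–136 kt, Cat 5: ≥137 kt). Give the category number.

1

ΔP = 1008 − 966 = 42 hPa.
V ≈ 6.9 × 42^0.622 = 6.9 × 10.22 ≈ 71 kt.
71 kt falls in the Category 1 band.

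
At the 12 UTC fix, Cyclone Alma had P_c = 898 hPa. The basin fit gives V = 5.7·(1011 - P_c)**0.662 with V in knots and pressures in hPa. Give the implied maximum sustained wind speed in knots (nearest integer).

130 kt

ΔP = 1011 − 898 = 113 hPa.
113^0.662 ≈ 22.863.
V ≈ 5.7 × 22.863 ≈ 130.3 kt.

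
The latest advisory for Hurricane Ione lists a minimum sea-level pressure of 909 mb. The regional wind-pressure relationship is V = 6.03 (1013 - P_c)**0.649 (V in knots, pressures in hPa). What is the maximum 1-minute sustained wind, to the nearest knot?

123 kt

ΔP = 1013 − 909 = 104 mb.
104^0.649 ≈ 20.373.
V ≈ 6.03 × 20.373 ≈ 122.8 kt.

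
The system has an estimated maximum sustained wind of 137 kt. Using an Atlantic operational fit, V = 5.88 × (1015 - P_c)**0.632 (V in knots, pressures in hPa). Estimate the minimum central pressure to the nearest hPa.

ΔP = (V / 5.88)^(1/0.632) = (137/5.88)^1.582.
137/5.88 = 23.299; 23.299^1.582 ≈ 145.72 hPa.
P_c = 1015 − 145.72 = 869.28 ≈ 869 hPa.

869 hPa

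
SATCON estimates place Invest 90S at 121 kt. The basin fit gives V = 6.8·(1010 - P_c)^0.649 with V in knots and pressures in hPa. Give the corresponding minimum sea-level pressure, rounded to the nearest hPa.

926 hPa

ΔP = (V / 6.8)^(1/0.649) = (121/6.8)^1.541.
121/6.8 = 17.794; 17.794^1.541 ≈ 84.42 hPa.
P_c = 1010 − 84.42 = 925.58 ≈ 926 hPa.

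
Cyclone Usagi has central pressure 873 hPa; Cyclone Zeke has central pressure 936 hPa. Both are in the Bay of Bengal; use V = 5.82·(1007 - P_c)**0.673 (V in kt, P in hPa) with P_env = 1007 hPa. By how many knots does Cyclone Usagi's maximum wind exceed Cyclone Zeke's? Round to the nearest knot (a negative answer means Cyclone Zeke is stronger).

Cyclone Usagi: ΔP = 134; V ≈ 5.82 × 134^0.673 ≈ 157.20 kt.
Cyclone Zeke: ΔP = 71; V ≈ 5.82 × 71^0.673 ≈ 102.52 kt.
Difference ≈ 157.20 − 102.52 = 54.68 → 55 kt.

55 kt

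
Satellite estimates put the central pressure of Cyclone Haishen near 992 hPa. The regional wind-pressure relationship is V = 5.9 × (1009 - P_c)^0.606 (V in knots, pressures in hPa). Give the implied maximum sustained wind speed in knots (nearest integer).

33 kt

ΔP = 1009 − 992 = 17 hPa.
17^0.606 ≈ 5.567.
V ≈ 5.9 × 5.567 ≈ 32.8 kt.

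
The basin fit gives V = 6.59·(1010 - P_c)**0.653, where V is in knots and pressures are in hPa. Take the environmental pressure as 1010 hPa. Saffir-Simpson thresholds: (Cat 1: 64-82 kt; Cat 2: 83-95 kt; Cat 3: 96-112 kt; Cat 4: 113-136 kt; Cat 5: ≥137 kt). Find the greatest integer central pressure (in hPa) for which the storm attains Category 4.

932 hPa

Category 4 begins at V = 113 kt.
Required ΔP = (113/6.59)^(1/0.653) = 17.147^1.531 ≈ 77.63 hPa.
P_c ≤ 1010 − 77.63 = 932.37, so the highest integer P_c is 932 hPa.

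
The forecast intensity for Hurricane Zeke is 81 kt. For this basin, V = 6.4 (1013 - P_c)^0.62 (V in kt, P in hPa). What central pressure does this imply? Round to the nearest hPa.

ΔP = (V / 6.4)^(1/0.62) = (81/6.4)^1.613.
81/6.4 = 12.656; 12.656^1.613 ≈ 59.97 hPa.
P_c = 1013 − 59.97 = 953.03 ≈ 953 hPa.

953 hPa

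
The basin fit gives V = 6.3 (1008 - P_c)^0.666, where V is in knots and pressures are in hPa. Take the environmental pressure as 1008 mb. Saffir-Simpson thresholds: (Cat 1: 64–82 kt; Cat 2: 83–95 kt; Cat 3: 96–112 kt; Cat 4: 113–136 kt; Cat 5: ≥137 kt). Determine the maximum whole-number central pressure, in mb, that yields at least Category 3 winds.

948 mb

Category 3 begins at V = 96 kt.
Required ΔP = (96/6.3)^(1/0.666) = 15.238^1.502 ≈ 59.73 mb.
P_c ≤ 1008 − 59.73 = 948.27, so the highest integer P_c is 948 mb.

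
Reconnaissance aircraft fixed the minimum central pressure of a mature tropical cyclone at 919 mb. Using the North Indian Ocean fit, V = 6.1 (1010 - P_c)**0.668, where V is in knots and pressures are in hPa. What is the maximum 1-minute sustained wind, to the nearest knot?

ΔP = 1010 − 919 = 91 mb.
91^0.668 ≈ 20.354.
V ≈ 6.1 × 20.354 ≈ 124.2 kt.

124 kt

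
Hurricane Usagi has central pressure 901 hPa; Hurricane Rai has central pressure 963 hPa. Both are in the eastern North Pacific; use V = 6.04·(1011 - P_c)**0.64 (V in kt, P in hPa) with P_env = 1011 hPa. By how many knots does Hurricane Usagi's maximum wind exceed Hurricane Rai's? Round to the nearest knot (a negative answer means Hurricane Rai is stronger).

50 kt

Hurricane Usagi: ΔP = 110; V ≈ 6.04 × 110^0.64 ≈ 122.33 kt.
Hurricane Rai: ΔP = 48; V ≈ 6.04 × 48^0.64 ≈ 71.95 kt.
Difference ≈ 122.33 − 71.95 = 50.38 → 50 kt.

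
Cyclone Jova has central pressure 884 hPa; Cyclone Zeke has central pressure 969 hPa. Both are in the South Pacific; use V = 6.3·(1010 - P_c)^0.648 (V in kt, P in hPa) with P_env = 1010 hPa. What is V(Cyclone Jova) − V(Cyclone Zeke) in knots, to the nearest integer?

Cyclone Jova: ΔP = 126; V ≈ 6.3 × 126^0.648 ≈ 144.67 kt.
Cyclone Zeke: ΔP = 41; V ≈ 6.3 × 41^0.648 ≈ 69.89 kt.
Difference ≈ 144.67 − 69.89 = 74.78 → 75 kt.

75 kt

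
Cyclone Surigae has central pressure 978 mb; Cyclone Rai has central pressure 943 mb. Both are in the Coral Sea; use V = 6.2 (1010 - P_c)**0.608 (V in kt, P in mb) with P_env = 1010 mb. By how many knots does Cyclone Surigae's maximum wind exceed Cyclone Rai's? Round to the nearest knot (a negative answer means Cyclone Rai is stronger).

Cyclone Surigae: ΔP = 32; V ≈ 6.2 × 32^0.608 ≈ 50.99 kt.
Cyclone Rai: ΔP = 67; V ≈ 6.2 × 67^0.608 ≈ 79.92 kt.
Difference ≈ 50.99 − 79.92 = -28.93 → -29 kt.

-29 kt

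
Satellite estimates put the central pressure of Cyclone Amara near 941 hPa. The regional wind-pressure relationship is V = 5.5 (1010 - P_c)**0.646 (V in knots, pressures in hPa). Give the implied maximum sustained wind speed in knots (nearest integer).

ΔP = 1010 − 941 = 69 hPa.
69^0.646 ≈ 15.413.
V ≈ 5.5 × 15.413 ≈ 84.8 kt.

85 kt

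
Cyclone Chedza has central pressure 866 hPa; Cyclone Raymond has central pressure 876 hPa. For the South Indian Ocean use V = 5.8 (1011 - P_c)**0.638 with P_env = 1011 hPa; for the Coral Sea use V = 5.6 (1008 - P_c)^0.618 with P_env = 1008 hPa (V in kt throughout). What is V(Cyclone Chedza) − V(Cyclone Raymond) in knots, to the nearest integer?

Cyclone Chedza: ΔP = 145; V ≈ 5.8 × 145^0.638 ≈ 138.80 kt.
Cyclone Raymond: ΔP = 132; V ≈ 5.6 × 132^0.618 ≈ 114.47 kt.
Difference ≈ 138.80 − 114.47 = 24.33 → 24 kt.

24 kt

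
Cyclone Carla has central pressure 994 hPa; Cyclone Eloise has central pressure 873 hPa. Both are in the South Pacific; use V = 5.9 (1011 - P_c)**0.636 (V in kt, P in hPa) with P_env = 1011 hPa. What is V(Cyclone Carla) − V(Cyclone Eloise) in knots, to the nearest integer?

-100 kt

Cyclone Carla: ΔP = 17; V ≈ 5.9 × 17^0.636 ≈ 35.76 kt.
Cyclone Eloise: ΔP = 138; V ≈ 5.9 × 138^0.636 ≈ 135.46 kt.
Difference ≈ 35.76 − 135.46 = -99.70 → -100 kt.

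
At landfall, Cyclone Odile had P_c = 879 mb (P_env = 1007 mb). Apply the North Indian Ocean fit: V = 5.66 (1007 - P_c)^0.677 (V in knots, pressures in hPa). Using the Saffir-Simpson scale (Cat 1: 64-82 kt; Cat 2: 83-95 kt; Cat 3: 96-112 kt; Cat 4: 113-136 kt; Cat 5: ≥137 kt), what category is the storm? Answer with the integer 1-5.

5

ΔP = 1007 − 879 = 128 mb.
V ≈ 5.66 × 128^0.677 = 5.66 × 26.70 ≈ 151 kt.
151 kt falls in the Category 5 band.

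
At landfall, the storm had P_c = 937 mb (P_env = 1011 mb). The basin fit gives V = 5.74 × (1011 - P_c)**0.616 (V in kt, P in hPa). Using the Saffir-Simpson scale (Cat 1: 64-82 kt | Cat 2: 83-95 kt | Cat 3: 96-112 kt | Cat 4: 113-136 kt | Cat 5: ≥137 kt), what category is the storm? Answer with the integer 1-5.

ΔP = 1011 − 937 = 74 mb.
V ≈ 5.74 × 74^0.616 = 5.74 × 14.17 ≈ 81 kt.
81 kt falls in the Category 1 band.

1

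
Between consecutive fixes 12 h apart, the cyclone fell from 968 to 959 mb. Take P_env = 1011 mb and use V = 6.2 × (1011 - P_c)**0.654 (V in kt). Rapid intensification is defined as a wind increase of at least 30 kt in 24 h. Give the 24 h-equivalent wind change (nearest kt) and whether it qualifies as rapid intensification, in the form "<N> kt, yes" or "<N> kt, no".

V₁: ΔP = 43, V ≈ 6.2 × 43^0.654 ≈ 72.56 kt.
V₂: ΔP = 52, V ≈ 6.2 × 52^0.654 ≈ 82.16 kt.
ΔV over 12 h = 9.60 kt → 24 h equivalent = 9.60 × 24/12 ≈ 19.20 kt.
19 kt < 30 kt ⇒ not rapid intensification.

19 kt, no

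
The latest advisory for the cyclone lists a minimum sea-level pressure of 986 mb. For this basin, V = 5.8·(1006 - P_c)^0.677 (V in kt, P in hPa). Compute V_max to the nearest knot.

ΔP = 1006 − 986 = 20 mb.
20^0.677 ≈ 7.600.
V ≈ 5.8 × 7.600 ≈ 44.1 kt.

44 kt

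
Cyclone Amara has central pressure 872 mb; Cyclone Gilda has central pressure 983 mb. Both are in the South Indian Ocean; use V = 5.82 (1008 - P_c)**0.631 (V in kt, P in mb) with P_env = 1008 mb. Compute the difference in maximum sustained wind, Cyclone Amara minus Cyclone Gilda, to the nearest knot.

Cyclone Amara: ΔP = 136; V ≈ 5.82 × 136^0.631 ≈ 129.18 kt.
Cyclone Gilda: ΔP = 25; V ≈ 5.82 × 25^0.631 ≈ 44.36 kt.
Difference ≈ 129.18 − 44.36 = 84.82 → 85 kt.

85 kt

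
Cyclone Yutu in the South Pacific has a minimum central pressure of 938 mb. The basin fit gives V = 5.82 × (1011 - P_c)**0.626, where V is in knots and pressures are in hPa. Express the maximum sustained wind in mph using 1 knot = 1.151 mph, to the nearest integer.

ΔP = 1011 − 938 = 73 mb.
V ≈ 5.82 × 73^0.626 = 5.82 × 14.670 ≈ 85.381 kt.
85.381 × 1.151 ≈ 98.27 mph → 98 mph.

98 mph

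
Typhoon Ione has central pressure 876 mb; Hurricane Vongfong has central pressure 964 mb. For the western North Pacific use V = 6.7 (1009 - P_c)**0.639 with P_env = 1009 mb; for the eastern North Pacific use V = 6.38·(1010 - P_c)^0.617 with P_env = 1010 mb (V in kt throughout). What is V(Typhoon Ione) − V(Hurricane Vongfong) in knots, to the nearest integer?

85 kt

Typhoon Ione: ΔP = 133; V ≈ 6.7 × 133^0.639 ≈ 152.48 kt.
Hurricane Vongfong: ΔP = 46; V ≈ 6.38 × 46^0.617 ≈ 67.72 kt.
Difference ≈ 152.48 − 67.72 = 84.76 → 85 kt.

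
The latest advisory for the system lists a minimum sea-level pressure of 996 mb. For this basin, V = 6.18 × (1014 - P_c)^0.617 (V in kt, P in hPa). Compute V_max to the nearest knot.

ΔP = 1014 − 996 = 18 mb.
18^0.617 ≈ 5.950.
V ≈ 6.18 × 5.950 ≈ 36.8 kt.

37 kt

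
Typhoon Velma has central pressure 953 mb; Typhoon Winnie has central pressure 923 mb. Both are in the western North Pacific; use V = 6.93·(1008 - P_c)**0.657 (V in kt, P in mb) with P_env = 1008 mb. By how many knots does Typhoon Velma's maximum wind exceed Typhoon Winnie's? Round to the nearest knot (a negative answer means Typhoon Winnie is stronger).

-32 kt

Typhoon Velma: ΔP = 55; V ≈ 6.93 × 55^0.657 ≈ 96.42 kt.
Typhoon Winnie: ΔP = 85; V ≈ 6.93 × 85^0.657 ≈ 128.34 kt.
Difference ≈ 96.42 − 128.34 = -31.92 → -32 kt.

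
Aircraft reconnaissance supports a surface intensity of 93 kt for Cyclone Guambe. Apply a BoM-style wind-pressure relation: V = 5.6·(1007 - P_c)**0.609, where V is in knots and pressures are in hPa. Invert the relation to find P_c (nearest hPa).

906 hPa

ΔP = (V / 5.6)^(1/0.609) = (93/5.6)^1.642.
93/5.6 = 16.607; 16.607^1.642 ≈ 100.87 hPa.
P_c = 1007 − 100.87 = 906.13 ≈ 906 hPa.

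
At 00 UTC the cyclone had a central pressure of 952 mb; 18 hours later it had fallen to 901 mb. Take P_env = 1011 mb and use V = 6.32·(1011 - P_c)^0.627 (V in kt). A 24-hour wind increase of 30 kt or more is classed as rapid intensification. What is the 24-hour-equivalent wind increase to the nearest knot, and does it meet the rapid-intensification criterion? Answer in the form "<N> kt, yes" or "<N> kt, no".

52 kt, yes

V₁: ΔP = 59, V ≈ 6.32 × 59^0.627 ≈ 81.48 kt.
V₂: ΔP = 110, V ≈ 6.32 × 110^0.627 ≈ 120.41 kt.
ΔV over 18 h = 38.93 kt → 24 h equivalent = 38.93 × 24/18 ≈ 51.91 kt.
52 kt ≥ 30 kt ⇒ rapid intensification.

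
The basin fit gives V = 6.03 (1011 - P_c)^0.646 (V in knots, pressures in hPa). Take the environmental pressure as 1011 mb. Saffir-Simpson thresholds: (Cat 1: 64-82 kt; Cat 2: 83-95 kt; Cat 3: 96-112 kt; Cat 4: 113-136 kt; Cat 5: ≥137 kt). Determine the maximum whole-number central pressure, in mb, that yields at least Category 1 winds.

Category 1 begins at V = 64 kt.
Required ΔP = (64/6.03)^(1/0.646) = 10.614^1.548 ≈ 38.73 mb.
P_c ≤ 1011 − 38.73 = 972.27, so the highest integer P_c is 972 mb.

972 mb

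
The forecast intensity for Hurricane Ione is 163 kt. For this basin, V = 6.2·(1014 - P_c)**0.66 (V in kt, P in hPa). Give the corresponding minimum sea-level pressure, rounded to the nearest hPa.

ΔP = (V / 6.2)^(1/0.66) = (163/6.2)^1.515.
163/6.2 = 26.290; 26.290^1.515 ≈ 141.65 hPa.
P_c = 1014 − 141.65 = 872.35 ≈ 872 hPa.

872 hPa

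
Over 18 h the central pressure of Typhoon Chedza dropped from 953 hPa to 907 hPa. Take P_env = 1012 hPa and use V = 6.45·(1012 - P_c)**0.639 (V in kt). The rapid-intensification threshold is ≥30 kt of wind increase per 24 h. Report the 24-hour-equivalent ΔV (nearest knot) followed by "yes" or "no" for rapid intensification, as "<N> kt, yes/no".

V₁: ΔP = 59, V ≈ 6.45 × 59^0.639 ≈ 87.32 kt.
V₂: ΔP = 105, V ≈ 6.45 × 105^0.639 ≈ 126.21 kt.
ΔV over 18 h = 38.89 kt → 24 h equivalent = 38.89 × 24/18 ≈ 51.85 kt.
52 kt ≥ 30 kt ⇒ rapid intensification.

52 kt, yes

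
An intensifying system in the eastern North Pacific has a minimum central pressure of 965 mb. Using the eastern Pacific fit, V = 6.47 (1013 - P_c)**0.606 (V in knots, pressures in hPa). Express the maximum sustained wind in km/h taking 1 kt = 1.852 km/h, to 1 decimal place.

125.1 km/h

ΔP = 1013 − 965 = 48 mb.
V ≈ 6.47 × 48^0.606 = 6.47 × 10.443 ≈ 67.567 kt.
67.567 × 1.852 ≈ 125.13 km/h → 125.1 km/h.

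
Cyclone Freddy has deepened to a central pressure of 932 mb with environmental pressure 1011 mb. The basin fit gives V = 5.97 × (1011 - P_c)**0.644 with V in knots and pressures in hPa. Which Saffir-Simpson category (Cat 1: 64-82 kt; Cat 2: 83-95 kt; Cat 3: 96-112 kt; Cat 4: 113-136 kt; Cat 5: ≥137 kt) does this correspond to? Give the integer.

3

ΔP = 1011 − 932 = 79 mb.
V ≈ 5.97 × 79^0.644 = 5.97 × 16.68 ≈ 100 kt.
100 kt falls in the Category 3 band.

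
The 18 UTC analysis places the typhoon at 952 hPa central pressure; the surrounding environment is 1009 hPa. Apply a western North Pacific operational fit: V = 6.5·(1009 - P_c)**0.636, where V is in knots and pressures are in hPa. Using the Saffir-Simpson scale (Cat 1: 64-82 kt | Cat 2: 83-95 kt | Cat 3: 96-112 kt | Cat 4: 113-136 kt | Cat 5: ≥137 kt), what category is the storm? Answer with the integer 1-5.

ΔP = 1009 − 952 = 57 hPa.
V ≈ 6.5 × 57^0.636 = 6.5 × 13.08 ≈ 85 kt.
85 kt falls in the Category 2 band.

2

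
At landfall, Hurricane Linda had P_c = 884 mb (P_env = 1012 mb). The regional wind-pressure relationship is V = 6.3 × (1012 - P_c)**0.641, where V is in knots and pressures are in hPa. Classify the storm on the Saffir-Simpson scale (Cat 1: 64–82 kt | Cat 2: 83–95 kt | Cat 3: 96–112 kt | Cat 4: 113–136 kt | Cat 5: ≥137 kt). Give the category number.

ΔP = 1012 − 884 = 128 mb.
V ≈ 6.3 × 128^0.641 = 6.3 × 22.42 ≈ 141 kt.
141 kt falls in the Category 5 band.

5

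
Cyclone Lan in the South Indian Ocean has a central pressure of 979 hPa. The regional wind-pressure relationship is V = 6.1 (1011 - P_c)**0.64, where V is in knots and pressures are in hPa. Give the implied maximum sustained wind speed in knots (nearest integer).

56 kt

ΔP = 1011 − 979 = 32 hPa.
32^0.64 ≈ 9.190.
V ≈ 6.1 × 9.190 ≈ 56.1 kt.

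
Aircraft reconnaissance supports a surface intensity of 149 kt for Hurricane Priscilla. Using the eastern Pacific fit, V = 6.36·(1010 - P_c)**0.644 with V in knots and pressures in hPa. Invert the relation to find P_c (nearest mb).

ΔP = (V / 6.36)^(1/0.644) = (149/6.36)^1.553.
149/6.36 = 23.428; 23.428^1.553 ≈ 133.94 mb.
P_c = 1010 − 133.94 = 876.06 ≈ 876 mb.

876 mb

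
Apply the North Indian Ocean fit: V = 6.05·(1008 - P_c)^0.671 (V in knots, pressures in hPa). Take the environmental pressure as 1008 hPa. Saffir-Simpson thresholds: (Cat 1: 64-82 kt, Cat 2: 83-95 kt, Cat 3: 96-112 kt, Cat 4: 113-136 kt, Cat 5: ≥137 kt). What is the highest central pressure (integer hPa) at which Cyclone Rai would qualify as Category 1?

Category 1 begins at V = 64 kt.
Required ΔP = (64/6.05)^(1/0.671) = 10.579^1.490 ≈ 33.63 hPa.
P_c ≤ 1008 − 33.63 = 974.37, so the highest integer P_c is 974 hPa.

974 hPa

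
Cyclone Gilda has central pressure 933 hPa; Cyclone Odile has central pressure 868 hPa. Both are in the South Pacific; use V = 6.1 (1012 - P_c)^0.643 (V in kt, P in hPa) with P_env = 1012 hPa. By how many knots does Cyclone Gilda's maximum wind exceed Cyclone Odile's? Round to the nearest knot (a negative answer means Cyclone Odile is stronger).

Cyclone Gilda: ΔP = 79; V ≈ 6.1 × 79^0.643 ≈ 101.28 kt.
Cyclone Odile: ΔP = 144; V ≈ 6.1 × 144^0.643 ≈ 148.99 kt.
Difference ≈ 101.28 − 148.99 = -47.71 → -48 kt.

-48 kt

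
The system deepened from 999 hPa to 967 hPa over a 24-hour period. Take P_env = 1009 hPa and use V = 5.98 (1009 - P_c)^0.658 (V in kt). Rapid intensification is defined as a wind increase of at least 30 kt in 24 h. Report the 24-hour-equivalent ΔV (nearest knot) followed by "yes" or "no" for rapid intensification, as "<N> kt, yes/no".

43 kt, yes

V₁: ΔP = 10, V ≈ 5.98 × 10^0.658 ≈ 27.21 kt.
V₂: ΔP = 42, V ≈ 5.98 × 42^0.658 ≈ 69.95 kt.
ΔV over 24 h = 42.74 kt → 24 h equivalent = 42.74 × 24/24 ≈ 42.74 kt.
43 kt ≥ 30 kt ⇒ rapid intensification.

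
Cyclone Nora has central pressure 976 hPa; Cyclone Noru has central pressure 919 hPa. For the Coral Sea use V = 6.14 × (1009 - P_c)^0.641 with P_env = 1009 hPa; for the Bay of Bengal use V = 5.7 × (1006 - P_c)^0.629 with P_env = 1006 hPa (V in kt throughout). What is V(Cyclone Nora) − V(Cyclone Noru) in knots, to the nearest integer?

Cyclone Nora: ΔP = 33; V ≈ 6.14 × 33^0.641 ≈ 57.75 kt.
Cyclone Noru: ΔP = 87; V ≈ 5.7 × 87^0.629 ≈ 94.59 kt.
Difference ≈ 57.75 − 94.59 = -36.84 → -37 kt.

-37 kt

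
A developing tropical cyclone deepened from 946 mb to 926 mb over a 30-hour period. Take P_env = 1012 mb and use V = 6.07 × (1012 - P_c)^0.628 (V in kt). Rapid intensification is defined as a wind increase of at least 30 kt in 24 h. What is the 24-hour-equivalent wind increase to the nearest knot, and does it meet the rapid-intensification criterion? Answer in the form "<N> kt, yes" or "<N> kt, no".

V₁: ΔP = 66, V ≈ 6.07 × 66^0.628 ≈ 84.31 kt.
V₂: ΔP = 86, V ≈ 6.07 × 86^0.628 ≈ 99.55 kt.
ΔV over 30 h = 15.24 kt → 24 h equivalent = 15.24 × 24/30 ≈ 12.19 kt.
12 kt < 30 kt ⇒ not rapid intensification.

12 kt, no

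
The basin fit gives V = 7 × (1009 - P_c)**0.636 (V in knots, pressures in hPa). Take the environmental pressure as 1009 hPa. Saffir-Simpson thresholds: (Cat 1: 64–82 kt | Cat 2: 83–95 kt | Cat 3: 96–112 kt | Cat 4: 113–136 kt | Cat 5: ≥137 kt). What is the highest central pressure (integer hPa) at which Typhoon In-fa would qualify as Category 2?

Category 2 begins at V = 83 kt.
Required ΔP = (83/7)^(1/0.636) = 11.857^1.572 ≈ 48.83 hPa.
P_c ≤ 1009 − 48.83 = 960.17, so the highest integer P_c is 960 hPa.

960 hPa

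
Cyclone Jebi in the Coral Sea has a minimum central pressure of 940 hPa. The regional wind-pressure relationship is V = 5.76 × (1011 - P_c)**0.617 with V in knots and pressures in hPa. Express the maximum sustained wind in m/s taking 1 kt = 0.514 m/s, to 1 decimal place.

41.1 m/s

ΔP = 1011 − 940 = 71 hPa.
V ≈ 5.76 × 71^0.617 = 5.76 × 13.875 ≈ 79.919 kt.
79.919 × 0.514 ≈ 41.08 m/s → 41.1 m/s.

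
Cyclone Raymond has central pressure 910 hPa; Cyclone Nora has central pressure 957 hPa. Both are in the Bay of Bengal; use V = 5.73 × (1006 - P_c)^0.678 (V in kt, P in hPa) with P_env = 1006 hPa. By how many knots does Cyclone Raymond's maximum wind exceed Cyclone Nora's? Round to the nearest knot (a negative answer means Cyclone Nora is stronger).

Cyclone Raymond: ΔP = 96; V ≈ 5.73 × 96^0.678 ≈ 126.51 kt.
Cyclone Nora: ΔP = 49; V ≈ 5.73 × 49^0.678 ≈ 80.19 kt.
Difference ≈ 126.51 − 80.19 = 46.32 → 46 kt.

46 kt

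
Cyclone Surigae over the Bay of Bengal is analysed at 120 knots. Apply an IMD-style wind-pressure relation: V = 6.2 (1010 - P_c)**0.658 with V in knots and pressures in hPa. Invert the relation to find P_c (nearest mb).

920 mb

ΔP = (V / 6.2)^(1/0.658) = (120/6.2)^1.520.
120/6.2 = 19.355; 19.355^1.520 ≈ 90.28 mb.
P_c = 1010 − 90.28 = 919.72 ≈ 920 mb.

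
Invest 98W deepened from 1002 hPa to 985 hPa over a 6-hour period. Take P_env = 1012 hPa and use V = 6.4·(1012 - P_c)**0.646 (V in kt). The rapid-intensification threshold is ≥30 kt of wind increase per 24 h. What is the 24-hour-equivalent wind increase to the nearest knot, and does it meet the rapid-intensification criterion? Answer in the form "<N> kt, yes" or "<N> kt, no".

V₁: ΔP = 10, V ≈ 6.4 × 10^0.646 ≈ 28.33 kt.
V₂: ΔP = 27, V ≈ 6.4 × 27^0.646 ≈ 53.81 kt.
ΔV over 6 h = 25.48 kt → 24 h equivalent = 25.48 × 24/6 ≈ 101.92 kt.
102 kt ≥ 30 kt ⇒ rapid intensification.

102 kt, yes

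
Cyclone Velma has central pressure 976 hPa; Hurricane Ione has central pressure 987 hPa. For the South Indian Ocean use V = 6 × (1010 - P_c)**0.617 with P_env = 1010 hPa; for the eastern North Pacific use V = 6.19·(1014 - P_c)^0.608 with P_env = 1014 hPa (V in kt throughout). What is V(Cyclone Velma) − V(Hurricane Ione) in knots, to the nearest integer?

7 kt

Cyclone Velma: ΔP = 34; V ≈ 6 × 34^0.617 ≈ 52.85 kt.
Hurricane Ione: ΔP = 27; V ≈ 6.19 × 27^0.608 ≈ 45.92 kt.
Difference ≈ 52.85 − 45.92 = 6.93 → 7 kt.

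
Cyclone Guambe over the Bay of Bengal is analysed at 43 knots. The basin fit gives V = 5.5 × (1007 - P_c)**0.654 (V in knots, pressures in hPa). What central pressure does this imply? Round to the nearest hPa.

984 hPa

ΔP = (V / 5.5)^(1/0.654) = (43/5.5)^1.529.
43/5.5 = 7.818; 7.818^1.529 ≈ 23.21 hPa.
P_c = 1007 − 23.21 = 983.79 ≈ 984 hPa.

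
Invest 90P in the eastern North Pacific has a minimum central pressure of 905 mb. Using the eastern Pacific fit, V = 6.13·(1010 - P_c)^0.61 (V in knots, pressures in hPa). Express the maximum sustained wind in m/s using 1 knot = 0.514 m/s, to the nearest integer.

54 m/s

ΔP = 1010 − 905 = 105 mb.
V ≈ 6.13 × 105^0.61 = 6.13 × 17.097 ≈ 104.806 kt.
104.806 × 0.514 ≈ 53.87 m/s → 54 m/s.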